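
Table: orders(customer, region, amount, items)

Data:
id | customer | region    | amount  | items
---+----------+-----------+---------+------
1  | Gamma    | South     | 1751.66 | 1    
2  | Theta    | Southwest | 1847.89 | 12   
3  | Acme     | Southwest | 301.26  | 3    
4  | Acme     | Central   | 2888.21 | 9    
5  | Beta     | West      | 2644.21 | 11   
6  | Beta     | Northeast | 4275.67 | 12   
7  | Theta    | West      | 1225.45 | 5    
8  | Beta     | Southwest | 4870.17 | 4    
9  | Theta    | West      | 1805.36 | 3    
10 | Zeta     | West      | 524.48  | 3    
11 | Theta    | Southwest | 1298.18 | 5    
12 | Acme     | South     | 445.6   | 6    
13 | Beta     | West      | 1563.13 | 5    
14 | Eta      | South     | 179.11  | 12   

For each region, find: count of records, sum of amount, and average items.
SELECT region,
       COUNT(*) as cnt,
       SUM(amount) as total_amount,
       AVG(items) as avg_items
FROM orders
GROUP BY region

Result:
  Central: 1 records, 2888.21 total amount, 9.00 avg items
  Northeast: 1 records, 4275.67 total amount, 12.00 avg items
  South: 3 records, 2376.37 total amount, 6.33 avg items
  Southwest: 4 records, 8317.50 total amount, 6.00 avg items
  West: 5 records, 7762.63 total amount, 5.40 avg items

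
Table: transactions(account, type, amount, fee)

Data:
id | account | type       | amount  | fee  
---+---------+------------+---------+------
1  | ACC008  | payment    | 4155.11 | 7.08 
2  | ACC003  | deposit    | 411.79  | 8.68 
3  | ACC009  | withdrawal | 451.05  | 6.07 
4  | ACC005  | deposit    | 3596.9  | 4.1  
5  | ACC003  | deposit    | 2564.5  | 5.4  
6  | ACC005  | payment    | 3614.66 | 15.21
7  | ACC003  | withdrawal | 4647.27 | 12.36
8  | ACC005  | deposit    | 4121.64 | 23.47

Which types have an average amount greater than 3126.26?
SELECT type, AVG(amount)
FROM transactions
GROUP BY type
HAVING AVG(amount) > 3126.26

Result:
  payment: avg=3884.89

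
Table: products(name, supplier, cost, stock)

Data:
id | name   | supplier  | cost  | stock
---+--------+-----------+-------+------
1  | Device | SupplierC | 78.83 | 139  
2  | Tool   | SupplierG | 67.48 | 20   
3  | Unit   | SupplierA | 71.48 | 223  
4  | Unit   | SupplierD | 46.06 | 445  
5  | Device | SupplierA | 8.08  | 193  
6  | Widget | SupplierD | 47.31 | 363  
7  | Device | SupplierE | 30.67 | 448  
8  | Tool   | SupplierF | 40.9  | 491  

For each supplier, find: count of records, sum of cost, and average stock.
SELECT supplier,
       COUNT(*) as cnt,
       SUM(cost) as total_cost,
       AVG(stock) as avg_stock
FROM products
GROUP BY supplier

Result:
  SupplierA: 2 records, 79.56 total cost, 208.00 avg stock
  SupplierC: 1 records, 78.83 total cost, 139.00 avg stock
  SupplierD: 2 records, 93.37 total cost, 404.00 avg stock
  SupplierE: 1 records, 30.67 total cost, 448.00 avg stock
  SupplierF: 1 records, 40.90 total cost, 491.00 avg stock
  SupplierG: 1 records, 67.48 total cost, 20.00 avg stock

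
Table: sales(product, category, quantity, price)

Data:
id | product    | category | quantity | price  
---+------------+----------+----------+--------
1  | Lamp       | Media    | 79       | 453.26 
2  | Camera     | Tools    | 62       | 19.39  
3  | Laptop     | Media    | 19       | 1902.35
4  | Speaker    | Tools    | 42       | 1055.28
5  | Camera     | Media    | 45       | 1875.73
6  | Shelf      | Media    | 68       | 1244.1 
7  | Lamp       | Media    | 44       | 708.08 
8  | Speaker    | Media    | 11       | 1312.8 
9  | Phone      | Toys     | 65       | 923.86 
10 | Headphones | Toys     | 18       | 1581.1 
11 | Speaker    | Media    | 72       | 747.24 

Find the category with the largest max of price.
SELECT category, MAX(price) as val
FROM sales
GROUP BY category
ORDER BY val DESC
LIMIT 1

Result: Media with max(price) = 1902.35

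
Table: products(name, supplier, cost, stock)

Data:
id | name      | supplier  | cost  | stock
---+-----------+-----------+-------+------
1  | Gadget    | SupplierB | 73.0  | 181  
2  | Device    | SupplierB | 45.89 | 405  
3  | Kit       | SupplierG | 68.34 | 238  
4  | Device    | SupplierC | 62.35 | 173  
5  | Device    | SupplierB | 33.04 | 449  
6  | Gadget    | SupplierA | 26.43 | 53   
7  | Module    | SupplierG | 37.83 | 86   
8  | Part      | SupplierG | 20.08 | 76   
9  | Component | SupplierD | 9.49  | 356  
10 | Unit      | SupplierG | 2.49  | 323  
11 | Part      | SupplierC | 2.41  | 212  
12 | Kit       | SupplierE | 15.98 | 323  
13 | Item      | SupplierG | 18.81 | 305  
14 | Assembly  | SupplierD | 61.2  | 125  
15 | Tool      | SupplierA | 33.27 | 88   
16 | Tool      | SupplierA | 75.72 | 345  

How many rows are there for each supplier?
SELECT supplier, COUNT(*) as count
FROM products
GROUP BY supplier

Result:
  SupplierA: 3
  SupplierB: 3
  SupplierC: 2
  SupplierD: 2
  SupplierE: 1
  SupplierG: 5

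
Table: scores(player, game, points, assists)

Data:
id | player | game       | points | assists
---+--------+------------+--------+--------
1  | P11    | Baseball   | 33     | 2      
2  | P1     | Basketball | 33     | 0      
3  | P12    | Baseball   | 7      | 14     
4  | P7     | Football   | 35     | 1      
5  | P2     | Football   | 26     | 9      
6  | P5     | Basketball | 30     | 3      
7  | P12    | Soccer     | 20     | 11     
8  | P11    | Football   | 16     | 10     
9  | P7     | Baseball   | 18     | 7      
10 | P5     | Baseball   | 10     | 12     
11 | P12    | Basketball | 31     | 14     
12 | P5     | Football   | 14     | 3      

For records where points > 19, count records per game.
SELECT game, COUNT(*)
FROM scores
WHERE points > 19
GROUP BY game

Note: WHERE filters rows before grouping.

Result:
  Baseball: 1
  Basketball: 3
  Football: 2
  Soccer: 1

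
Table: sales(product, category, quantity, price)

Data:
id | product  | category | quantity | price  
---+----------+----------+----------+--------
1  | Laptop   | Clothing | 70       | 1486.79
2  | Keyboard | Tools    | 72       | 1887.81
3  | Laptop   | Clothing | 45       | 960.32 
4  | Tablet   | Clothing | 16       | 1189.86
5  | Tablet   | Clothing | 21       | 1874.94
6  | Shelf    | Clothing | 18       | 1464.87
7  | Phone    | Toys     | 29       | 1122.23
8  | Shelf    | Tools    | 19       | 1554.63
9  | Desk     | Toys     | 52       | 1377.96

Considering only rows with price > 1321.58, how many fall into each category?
SELECT category, COUNT(*)
FROM sales
WHERE price > 1321.58
GROUP BY category

Note: WHERE filters rows before grouping.

Result:
  Clothing: 3
  Tools: 2
  Toys: 1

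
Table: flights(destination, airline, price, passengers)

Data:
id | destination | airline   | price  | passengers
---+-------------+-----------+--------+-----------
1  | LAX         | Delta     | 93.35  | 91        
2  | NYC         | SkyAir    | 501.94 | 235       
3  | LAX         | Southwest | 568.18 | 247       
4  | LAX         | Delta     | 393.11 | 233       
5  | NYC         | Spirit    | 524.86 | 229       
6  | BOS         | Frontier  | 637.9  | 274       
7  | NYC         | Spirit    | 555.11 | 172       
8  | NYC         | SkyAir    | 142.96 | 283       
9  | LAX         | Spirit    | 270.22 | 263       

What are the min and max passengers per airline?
SELECT airline, MIN(passengers), MAX(passengers)
FROM flights
GROUP BY airline

Result:
  Delta: min=91, max=233
  Frontier: min=274, max=274
  SkyAir: min=235, max=283
  Southwest: min=247, max=247
  Spirit: min=172, max=263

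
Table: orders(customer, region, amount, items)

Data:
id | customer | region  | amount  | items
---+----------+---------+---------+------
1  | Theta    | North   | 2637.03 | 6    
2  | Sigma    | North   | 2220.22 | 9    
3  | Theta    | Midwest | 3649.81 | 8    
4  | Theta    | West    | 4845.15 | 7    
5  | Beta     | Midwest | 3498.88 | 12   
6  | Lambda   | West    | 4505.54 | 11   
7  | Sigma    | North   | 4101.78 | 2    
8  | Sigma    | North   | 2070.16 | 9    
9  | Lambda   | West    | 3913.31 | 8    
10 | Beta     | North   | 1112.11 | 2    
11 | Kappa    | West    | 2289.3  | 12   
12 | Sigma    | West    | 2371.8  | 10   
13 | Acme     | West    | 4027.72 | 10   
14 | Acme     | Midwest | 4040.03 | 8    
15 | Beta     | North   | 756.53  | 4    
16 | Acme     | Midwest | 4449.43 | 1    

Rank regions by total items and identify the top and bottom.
SELECT region, SUM(items)
FROM orders
GROUP BY region
ORDER BY SUM(items)

All groups:
  Midwest: 29
  North: 32
  West: 58

Highest: West (58)
Lowest: Midwest (29)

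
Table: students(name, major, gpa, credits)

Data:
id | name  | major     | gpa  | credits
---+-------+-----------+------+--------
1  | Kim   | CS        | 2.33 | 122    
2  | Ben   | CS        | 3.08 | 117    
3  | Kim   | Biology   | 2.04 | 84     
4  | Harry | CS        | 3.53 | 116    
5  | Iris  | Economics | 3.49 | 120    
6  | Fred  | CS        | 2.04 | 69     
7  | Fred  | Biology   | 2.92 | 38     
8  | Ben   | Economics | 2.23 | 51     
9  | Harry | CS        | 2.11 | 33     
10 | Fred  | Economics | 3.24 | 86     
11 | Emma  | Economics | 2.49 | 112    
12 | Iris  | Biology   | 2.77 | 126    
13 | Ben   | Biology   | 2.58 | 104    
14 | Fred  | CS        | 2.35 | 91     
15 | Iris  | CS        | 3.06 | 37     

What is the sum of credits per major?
SELECT major, SUM(credits) as result
FROM students
GROUP BY major

Result:
  Biology: 352
  CS: 585
  Economics: 369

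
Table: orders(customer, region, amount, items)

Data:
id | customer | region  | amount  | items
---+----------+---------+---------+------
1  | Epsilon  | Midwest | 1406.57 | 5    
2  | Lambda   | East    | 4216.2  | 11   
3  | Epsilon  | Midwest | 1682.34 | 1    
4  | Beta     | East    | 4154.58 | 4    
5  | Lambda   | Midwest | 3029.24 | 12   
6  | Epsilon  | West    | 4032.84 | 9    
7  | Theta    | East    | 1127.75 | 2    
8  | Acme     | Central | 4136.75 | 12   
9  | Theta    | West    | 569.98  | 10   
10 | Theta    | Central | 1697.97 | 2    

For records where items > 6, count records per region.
SELECT region, COUNT(*)
FROM orders
WHERE items > 6
GROUP BY region

Note: WHERE filters rows before grouping.

Result:
  Central: 1
  East: 1
  Midwest: 1
  West: 2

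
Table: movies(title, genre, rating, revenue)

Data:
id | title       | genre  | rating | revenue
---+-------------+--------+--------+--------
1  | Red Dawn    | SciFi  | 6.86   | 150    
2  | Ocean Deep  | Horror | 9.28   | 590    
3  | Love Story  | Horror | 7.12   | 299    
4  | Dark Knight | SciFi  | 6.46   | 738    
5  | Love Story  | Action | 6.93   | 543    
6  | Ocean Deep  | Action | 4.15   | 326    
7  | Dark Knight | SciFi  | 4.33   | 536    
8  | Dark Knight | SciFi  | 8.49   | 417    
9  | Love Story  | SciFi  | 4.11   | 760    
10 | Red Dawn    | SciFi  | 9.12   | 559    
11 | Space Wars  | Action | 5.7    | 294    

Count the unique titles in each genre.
SELECT genre, COUNT(DISTINCT title)
FROM movies
GROUP BY genre

Result:
  Action: 3 distinct
  Horror: 2 distinct
  SciFi: 3 distinct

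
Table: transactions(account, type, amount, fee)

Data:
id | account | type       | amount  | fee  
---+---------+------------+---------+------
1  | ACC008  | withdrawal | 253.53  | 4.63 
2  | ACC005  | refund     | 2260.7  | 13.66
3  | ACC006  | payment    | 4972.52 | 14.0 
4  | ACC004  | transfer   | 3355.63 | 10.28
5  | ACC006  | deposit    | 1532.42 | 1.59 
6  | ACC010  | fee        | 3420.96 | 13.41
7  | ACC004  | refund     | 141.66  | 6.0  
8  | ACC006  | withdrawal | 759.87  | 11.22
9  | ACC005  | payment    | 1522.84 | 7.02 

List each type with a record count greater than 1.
SELECT type, COUNT(*) as cnt
FROM transactions
GROUP BY type
HAVING COUNT(*) > 1

Result:
  payment: 2
  refund: 2
  withdrawal: 2

Note: HAVING filters groups after aggregation, WHERE filters rows before.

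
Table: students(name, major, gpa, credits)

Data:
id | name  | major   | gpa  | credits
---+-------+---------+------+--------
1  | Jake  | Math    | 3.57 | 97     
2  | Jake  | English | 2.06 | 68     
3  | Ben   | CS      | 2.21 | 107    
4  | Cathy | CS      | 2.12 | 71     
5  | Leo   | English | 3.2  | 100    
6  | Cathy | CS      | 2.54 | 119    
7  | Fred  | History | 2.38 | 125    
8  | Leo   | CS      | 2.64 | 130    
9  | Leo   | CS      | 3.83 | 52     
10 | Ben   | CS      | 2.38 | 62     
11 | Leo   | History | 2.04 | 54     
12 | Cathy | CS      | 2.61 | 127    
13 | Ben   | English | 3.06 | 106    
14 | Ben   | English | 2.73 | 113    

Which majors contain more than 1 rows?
SELECT major, COUNT(*) as cnt
FROM students
GROUP BY major
HAVING COUNT(*) > 1

Result:
  CS: 7
  English: 4
  History: 2

Note: HAVING filters groups after aggregation, WHERE filters rows before.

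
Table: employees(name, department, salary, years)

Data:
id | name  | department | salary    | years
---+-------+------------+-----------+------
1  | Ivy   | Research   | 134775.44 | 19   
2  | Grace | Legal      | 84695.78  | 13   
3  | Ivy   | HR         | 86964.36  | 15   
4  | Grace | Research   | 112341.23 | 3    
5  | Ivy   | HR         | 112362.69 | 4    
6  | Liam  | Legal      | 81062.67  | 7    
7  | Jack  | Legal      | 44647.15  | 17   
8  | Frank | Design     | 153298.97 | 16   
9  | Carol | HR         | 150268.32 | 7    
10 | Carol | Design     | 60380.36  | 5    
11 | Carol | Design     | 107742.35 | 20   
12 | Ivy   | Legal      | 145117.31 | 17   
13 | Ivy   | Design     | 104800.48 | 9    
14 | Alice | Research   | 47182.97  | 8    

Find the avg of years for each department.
SELECT department, AVG(years) as result
FROM employees
GROUP BY department

Result:
  Design: 12.50
  HR: 8.67
  Legal: 13.50
  Research: 10.00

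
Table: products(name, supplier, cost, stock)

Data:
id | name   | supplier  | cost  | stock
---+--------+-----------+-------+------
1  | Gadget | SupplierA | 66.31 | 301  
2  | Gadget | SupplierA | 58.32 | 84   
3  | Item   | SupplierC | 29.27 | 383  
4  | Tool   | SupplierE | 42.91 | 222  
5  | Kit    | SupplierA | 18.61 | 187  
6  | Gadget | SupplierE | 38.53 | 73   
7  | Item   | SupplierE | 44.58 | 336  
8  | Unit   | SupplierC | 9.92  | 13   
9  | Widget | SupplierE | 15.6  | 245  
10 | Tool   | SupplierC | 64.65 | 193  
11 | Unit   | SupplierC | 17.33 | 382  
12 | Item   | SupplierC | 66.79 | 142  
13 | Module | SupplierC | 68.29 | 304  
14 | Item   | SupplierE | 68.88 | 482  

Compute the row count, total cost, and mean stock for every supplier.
SELECT supplier,
       COUNT(*) as cnt,
       SUM(cost) as total_cost,
       AVG(stock) as avg_stock
FROM products
GROUP BY supplier

Result:
  SupplierA: 3 records, 143.24 total cost, 190.67 avg stock
  SupplierC: 6 records, 256.25 total cost, 236.17 avg stock
  SupplierE: 5 records, 210.50 total cost, 271.60 avg stock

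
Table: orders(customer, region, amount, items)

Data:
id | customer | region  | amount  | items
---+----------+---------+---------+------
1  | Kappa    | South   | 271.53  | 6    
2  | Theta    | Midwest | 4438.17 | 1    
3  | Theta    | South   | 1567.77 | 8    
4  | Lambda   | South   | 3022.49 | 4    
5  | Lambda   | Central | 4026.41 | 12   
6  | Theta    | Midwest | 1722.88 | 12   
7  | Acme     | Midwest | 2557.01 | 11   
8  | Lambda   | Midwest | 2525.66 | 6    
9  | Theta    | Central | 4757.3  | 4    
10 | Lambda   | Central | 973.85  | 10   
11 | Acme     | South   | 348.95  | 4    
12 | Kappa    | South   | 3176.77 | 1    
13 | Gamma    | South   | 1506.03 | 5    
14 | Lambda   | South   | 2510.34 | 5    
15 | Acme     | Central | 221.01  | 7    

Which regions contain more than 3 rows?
SELECT region, COUNT(*) as cnt
FROM orders
GROUP BY region
HAVING COUNT(*) > 3

Result:
  Central: 4
  Midwest: 4
  South: 7

Note: HAVING filters groups after aggregation, WHERE filters rows before.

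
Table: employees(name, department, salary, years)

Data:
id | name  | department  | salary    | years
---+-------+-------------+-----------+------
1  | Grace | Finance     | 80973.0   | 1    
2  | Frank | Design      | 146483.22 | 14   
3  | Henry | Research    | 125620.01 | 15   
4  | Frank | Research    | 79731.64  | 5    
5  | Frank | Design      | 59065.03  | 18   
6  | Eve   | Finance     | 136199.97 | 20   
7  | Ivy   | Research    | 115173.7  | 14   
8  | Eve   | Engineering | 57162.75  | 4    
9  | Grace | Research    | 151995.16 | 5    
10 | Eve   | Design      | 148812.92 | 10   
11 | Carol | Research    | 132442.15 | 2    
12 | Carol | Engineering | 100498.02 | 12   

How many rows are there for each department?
SELECT department, COUNT(*) as count
FROM employees
GROUP BY department

Result:
  Design: 3
  Engineering: 2
  Finance: 2
  Research: 5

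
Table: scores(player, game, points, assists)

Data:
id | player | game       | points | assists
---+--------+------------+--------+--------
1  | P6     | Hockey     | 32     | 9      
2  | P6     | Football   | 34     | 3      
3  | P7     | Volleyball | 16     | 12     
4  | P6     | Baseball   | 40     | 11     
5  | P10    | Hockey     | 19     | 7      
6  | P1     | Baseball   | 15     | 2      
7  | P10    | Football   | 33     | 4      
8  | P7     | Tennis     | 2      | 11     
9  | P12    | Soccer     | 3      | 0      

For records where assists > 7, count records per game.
SELECT game, COUNT(*)
FROM scores
WHERE assists > 7
GROUP BY game

Note: WHERE filters rows before grouping.

Result:
  Baseball: 1
  Hockey: 1
  Tennis: 1
  Volleyball: 1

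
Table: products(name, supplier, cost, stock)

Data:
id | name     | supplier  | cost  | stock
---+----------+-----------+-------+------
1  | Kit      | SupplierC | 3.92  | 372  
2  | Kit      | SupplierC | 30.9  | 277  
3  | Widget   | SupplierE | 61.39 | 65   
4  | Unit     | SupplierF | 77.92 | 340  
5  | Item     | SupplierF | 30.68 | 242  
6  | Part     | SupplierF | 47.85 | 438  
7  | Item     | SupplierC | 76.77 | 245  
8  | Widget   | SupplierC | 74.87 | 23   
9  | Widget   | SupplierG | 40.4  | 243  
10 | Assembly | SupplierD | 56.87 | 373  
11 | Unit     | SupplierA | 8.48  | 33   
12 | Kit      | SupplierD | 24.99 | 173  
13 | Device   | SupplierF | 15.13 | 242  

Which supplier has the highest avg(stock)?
SELECT supplier, AVG(stock) as val
FROM products
GROUP BY supplier
ORDER BY val DESC
LIMIT 1

Result: SupplierF with avg(stock) = 315.50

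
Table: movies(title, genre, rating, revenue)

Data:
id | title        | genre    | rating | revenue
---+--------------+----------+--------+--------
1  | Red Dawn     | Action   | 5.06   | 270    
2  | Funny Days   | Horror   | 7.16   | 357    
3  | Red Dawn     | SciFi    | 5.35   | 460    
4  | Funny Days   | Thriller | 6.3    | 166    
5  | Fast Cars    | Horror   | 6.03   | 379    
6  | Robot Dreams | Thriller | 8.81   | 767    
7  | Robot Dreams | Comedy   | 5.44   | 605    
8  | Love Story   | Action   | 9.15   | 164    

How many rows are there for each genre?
SELECT genre, COUNT(*) as count
FROM movies
GROUP BY genre

Result:
  Action: 2
  Comedy: 1
  Horror: 2
  SciFi: 1
  Thriller: 2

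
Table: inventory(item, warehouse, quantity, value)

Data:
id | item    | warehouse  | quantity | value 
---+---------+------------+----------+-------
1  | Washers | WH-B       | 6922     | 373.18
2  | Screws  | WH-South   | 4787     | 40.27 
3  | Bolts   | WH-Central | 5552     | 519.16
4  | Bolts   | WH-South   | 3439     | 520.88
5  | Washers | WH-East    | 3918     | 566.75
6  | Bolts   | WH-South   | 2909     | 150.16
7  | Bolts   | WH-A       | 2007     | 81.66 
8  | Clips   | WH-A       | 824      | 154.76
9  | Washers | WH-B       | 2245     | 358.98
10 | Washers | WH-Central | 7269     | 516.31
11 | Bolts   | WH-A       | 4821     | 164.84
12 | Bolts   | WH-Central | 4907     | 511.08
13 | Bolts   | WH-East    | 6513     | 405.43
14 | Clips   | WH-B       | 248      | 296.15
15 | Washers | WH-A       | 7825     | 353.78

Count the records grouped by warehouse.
SELECT warehouse, COUNT(*) as count
FROM inventory
GROUP BY warehouse

Result:
  WH-A: 4
  WH-B: 3
  WH-Central: 3
  WH-East: 2
  WH-South: 3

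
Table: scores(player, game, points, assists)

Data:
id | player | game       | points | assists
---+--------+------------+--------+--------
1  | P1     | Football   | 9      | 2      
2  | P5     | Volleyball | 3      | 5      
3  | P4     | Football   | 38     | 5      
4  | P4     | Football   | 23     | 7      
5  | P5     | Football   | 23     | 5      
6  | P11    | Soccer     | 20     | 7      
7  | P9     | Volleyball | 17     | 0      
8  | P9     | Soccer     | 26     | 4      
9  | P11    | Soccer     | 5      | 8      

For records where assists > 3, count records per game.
SELECT game, COUNT(*)
FROM scores
WHERE assists > 3
GROUP BY game

Note: WHERE filters rows before grouping.

Result:
  Football: 3
  Soccer: 3
  Volleyball: 1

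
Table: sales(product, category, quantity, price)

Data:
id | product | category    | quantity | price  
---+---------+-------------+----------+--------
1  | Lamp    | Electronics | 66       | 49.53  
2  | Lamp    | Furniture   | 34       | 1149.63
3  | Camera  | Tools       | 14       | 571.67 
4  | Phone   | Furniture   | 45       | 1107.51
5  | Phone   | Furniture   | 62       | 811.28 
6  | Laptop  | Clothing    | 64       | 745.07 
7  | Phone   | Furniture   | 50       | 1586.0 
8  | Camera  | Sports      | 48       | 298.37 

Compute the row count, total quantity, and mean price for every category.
SELECT category,
       COUNT(*) as cnt,
       SUM(quantity) as total_quantity,
       AVG(price) as avg_price
FROM sales
GROUP BY category

Result:
  Clothing: 1 records, 64 total quantity, 745.07 avg price
  Electronics: 1 records, 66 total quantity, 49.53 avg price
  Furniture: 4 records, 191 total quantity, 1163.61 avg price
  Sports: 1 records, 48 total quantity, 298.37 avg price
  Tools: 1 records, 14 total quantity, 571.67 avg price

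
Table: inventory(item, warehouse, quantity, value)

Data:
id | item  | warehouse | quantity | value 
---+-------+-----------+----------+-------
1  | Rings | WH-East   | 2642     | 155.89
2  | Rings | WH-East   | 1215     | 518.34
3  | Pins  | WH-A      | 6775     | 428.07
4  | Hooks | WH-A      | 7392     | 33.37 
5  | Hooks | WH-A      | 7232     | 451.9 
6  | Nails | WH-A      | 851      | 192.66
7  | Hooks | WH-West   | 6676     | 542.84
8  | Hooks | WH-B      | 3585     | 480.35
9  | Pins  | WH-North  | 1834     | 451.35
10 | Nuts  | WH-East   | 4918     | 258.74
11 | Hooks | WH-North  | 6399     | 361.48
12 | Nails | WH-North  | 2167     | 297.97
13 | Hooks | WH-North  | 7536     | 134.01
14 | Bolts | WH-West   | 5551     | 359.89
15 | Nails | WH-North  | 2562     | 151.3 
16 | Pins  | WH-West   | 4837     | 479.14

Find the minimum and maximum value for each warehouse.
SELECT warehouse, MIN(value), MAX(value)
FROM inventory
GROUP BY warehouse

Result:
  WH-A: min=33.37, max=451.90
  WH-B: min=480.35, max=480.35
  WH-East: min=155.89, max=518.34
  WH-North: min=134.01, max=451.35
  WH-West: min=359.89, max=542.84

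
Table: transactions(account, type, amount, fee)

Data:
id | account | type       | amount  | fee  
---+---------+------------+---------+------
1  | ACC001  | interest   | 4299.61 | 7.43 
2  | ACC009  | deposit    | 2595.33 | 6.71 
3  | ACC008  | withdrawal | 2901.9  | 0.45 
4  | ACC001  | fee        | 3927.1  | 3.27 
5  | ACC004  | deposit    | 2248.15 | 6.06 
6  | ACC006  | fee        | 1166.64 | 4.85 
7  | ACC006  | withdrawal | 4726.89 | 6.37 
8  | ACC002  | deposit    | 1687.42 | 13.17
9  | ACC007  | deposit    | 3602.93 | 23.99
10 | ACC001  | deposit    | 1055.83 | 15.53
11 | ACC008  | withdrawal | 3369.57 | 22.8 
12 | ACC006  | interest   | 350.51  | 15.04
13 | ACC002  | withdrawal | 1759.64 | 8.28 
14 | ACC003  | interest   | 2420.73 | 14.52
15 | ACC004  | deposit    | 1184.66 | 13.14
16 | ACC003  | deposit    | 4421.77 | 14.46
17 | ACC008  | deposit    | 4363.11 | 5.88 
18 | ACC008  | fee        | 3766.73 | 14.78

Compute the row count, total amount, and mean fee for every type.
SELECT type,
       COUNT(*) as cnt,
       SUM(amount) as total_amount,
       AVG(fee) as avg_fee
FROM transactions
GROUP BY type

Result:
  deposit: 8 records, 21159.20 total amount, 12.37 avg fee
  fee: 3 records, 8860.47 total amount, 7.63 avg fee
  interest: 3 records, 7070.85 total amount, 12.33 avg fee
  withdrawal: 4 records, 12758.00 total amount, 9.48 avg fee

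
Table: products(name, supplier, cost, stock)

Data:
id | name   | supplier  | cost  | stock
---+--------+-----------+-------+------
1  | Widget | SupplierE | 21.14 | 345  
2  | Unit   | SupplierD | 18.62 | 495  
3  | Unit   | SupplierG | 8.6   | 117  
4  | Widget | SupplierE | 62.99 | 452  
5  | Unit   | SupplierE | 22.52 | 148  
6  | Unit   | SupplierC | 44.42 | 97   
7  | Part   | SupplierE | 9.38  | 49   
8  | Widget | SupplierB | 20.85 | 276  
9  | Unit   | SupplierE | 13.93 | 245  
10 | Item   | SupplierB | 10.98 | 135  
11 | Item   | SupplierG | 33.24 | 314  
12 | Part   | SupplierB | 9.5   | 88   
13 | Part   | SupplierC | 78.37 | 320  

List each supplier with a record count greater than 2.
SELECT supplier, COUNT(*) as cnt
FROM products
GROUP BY supplier
HAVING COUNT(*) > 2

Result:
  SupplierB: 3
  SupplierE: 5

Note: HAVING filters groups after aggregation, WHERE filters rows before.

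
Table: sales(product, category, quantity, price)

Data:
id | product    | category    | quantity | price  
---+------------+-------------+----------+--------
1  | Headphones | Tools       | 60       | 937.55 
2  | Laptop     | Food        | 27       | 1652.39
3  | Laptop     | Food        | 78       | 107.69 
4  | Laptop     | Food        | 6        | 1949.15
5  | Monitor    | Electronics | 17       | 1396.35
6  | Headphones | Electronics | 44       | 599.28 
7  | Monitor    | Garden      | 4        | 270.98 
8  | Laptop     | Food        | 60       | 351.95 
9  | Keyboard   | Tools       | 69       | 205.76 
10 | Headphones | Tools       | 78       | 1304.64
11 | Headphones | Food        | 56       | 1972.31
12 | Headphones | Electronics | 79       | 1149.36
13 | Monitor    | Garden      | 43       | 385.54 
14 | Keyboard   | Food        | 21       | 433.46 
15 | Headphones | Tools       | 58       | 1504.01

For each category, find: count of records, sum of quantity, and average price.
SELECT category,
       COUNT(*) as cnt,
       SUM(quantity) as total_quantity,
       AVG(price) as avg_price
FROM sales
GROUP BY category

Result:
  Electronics: 3 records, 140 total quantity, 1048.33 avg price
  Food: 6 records, 248 total quantity, 1077.83 avg price
  Garden: 2 records, 47 total quantity, 328.26 avg price
  Tools: 4 records, 265 total quantity, 987.99 avg price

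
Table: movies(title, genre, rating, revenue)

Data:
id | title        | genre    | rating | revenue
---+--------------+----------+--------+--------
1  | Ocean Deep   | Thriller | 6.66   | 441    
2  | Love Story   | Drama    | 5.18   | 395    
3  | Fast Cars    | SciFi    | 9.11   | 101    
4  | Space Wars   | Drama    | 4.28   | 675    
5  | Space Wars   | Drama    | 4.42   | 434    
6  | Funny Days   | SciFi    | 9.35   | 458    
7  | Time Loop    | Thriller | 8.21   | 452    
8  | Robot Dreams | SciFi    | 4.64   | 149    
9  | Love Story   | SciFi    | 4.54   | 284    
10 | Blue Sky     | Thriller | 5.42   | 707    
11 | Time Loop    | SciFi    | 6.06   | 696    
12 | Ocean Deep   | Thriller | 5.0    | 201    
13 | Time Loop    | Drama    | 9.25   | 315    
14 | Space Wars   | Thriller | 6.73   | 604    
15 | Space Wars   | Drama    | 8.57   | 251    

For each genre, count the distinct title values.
SELECT genre, COUNT(DISTINCT title)
FROM movies
GROUP BY genre

Result:
  Drama: 3 distinct
  SciFi: 5 distinct
  Thriller: 4 distinct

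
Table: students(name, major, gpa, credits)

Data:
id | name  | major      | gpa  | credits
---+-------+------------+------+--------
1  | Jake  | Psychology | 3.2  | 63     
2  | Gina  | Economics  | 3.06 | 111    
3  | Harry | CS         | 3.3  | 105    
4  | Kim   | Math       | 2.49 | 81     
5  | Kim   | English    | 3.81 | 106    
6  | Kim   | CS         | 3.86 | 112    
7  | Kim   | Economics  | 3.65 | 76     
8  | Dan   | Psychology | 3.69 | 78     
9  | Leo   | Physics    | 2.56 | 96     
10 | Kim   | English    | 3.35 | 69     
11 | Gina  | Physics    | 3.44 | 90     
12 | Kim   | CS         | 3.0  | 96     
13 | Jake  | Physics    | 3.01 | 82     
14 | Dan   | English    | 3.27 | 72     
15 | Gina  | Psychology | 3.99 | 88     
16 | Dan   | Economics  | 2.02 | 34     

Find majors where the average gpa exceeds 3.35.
SELECT major, AVG(gpa)
FROM students
GROUP BY major
HAVING AVG(gpa) > 3.35

Result:
  CS: avg=3.39
  English: avg=3.48
  Psychology: avg=3.63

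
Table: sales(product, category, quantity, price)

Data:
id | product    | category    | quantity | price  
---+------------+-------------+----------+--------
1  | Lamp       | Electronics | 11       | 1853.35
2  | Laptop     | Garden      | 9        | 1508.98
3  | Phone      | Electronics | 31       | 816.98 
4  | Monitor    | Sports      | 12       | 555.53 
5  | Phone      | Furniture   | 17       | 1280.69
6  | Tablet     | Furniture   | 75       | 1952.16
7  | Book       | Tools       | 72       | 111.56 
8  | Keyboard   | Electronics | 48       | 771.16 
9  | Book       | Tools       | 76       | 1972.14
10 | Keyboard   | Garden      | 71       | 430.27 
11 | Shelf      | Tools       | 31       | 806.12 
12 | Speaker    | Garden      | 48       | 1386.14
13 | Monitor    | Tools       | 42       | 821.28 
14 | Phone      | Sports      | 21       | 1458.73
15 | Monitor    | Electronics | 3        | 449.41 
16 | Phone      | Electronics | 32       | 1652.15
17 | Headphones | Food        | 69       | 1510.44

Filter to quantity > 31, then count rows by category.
SELECT category, COUNT(*)
FROM sales
WHERE quantity > 31
GROUP BY category

Note: WHERE filters rows before grouping.

Result:
  Electronics: 2
  Food: 1
  Furniture: 1
  Garden: 2
  Tools: 3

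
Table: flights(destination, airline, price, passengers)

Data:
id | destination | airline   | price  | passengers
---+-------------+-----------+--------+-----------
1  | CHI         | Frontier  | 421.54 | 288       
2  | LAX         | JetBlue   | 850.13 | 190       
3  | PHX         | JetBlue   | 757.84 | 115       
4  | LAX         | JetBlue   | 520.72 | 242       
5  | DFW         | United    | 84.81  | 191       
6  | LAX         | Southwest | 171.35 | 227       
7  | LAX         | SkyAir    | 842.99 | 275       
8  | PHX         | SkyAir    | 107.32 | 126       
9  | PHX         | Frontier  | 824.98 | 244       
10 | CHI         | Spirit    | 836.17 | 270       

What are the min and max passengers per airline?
SELECT airline, MIN(passengers), MAX(passengers)
FROM flights
GROUP BY airline

Result:
  Frontier: min=244, max=288
  JetBlue: min=115, max=242
  SkyAir: min=126, max=275
  Southwest: min=227, max=227
  Spirit: min=270, max=270
  United: min=191, max=191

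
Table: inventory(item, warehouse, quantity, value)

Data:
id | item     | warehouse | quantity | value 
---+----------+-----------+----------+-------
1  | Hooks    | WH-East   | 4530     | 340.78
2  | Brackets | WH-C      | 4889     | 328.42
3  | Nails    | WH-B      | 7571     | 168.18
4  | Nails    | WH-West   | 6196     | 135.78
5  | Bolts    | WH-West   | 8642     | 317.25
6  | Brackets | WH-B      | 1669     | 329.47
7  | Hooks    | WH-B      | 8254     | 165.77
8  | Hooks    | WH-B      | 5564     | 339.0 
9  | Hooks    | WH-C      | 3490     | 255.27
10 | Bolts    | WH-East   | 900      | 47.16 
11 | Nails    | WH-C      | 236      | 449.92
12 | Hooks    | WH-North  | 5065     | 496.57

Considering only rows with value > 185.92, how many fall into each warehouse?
SELECT warehouse, COUNT(*)
FROM inventory
WHERE value > 185.92
GROUP BY warehouse

Note: WHERE filters rows before grouping.

Result:
  WH-B: 2
  WH-C: 3
  WH-East: 1
  WH-North: 1
  WH-West: 1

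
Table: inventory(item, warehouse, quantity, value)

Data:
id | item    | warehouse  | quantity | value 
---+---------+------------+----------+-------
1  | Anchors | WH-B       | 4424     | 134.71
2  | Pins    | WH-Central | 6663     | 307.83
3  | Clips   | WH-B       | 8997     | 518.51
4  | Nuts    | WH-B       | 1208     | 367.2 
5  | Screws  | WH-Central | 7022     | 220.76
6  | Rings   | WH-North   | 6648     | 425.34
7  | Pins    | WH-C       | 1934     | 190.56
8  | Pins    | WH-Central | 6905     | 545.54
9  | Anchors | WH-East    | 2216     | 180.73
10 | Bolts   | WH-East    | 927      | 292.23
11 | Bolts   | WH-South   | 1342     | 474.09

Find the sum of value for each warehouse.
SELECT warehouse, SUM(value) as result
FROM inventory
GROUP BY warehouse

Result:
  WH-B: 1020.42
  WH-C: 190.56
  WH-Central: 1074.13
  WH-East: 472.96
  WH-North: 425.34
  WH-South: 474.09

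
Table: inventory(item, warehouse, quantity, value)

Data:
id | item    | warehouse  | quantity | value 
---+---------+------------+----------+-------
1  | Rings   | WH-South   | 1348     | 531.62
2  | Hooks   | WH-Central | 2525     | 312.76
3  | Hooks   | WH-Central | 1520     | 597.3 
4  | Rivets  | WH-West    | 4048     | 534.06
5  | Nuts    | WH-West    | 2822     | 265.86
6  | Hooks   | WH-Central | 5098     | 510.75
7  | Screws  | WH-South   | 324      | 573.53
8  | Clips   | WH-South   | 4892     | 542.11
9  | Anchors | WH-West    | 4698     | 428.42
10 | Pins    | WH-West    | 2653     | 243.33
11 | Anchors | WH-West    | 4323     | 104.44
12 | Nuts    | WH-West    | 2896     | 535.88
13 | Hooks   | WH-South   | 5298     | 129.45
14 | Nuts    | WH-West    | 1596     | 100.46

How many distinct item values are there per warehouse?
SELECT warehouse, COUNT(DISTINCT item)
FROM inventory
GROUP BY warehouse

Result:
  WH-Central: 1 distinct
  WH-South: 4 distinct
  WH-West: 4 distinct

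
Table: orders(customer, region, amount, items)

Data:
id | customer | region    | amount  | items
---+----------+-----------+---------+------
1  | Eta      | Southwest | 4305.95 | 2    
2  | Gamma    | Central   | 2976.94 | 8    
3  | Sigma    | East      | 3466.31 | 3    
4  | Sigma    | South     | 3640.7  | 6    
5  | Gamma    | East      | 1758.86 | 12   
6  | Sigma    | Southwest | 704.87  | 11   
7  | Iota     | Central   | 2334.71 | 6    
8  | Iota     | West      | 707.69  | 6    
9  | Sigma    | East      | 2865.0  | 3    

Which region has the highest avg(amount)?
SELECT region, AVG(amount) as val
FROM orders
GROUP BY region
ORDER BY val DESC
LIMIT 1

Result: South with avg(amount) = 3640.70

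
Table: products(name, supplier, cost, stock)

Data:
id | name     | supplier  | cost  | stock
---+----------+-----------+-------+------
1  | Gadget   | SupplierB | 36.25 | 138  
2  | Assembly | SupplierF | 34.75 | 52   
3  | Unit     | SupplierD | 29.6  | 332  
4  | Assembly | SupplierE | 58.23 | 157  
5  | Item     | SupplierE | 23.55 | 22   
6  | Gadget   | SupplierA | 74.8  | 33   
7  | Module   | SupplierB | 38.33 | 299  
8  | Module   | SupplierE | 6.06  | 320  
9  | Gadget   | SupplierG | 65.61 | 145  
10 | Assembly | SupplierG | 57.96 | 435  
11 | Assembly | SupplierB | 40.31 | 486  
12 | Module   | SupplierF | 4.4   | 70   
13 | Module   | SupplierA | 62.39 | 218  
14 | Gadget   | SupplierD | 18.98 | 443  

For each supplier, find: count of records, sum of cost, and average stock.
SELECT supplier,
       COUNT(*) as cnt,
       SUM(cost) as total_cost,
       AVG(stock) as avg_stock
FROM products
GROUP BY supplier

Result:
  SupplierA: 2 records, 137.19 total cost, 125.50 avg stock
  SupplierB: 3 records, 114.89 total cost, 307.67 avg stock
  SupplierD: 2 records, 48.58 total cost, 387.50 avg stock
  SupplierE: 3 records, 87.84 total cost, 166.33 avg stock
  SupplierF: 2 records, 39.15 total cost, 61.00 avg stock
  SupplierG: 2 records, 123.57 total cost, 290.00 avg stock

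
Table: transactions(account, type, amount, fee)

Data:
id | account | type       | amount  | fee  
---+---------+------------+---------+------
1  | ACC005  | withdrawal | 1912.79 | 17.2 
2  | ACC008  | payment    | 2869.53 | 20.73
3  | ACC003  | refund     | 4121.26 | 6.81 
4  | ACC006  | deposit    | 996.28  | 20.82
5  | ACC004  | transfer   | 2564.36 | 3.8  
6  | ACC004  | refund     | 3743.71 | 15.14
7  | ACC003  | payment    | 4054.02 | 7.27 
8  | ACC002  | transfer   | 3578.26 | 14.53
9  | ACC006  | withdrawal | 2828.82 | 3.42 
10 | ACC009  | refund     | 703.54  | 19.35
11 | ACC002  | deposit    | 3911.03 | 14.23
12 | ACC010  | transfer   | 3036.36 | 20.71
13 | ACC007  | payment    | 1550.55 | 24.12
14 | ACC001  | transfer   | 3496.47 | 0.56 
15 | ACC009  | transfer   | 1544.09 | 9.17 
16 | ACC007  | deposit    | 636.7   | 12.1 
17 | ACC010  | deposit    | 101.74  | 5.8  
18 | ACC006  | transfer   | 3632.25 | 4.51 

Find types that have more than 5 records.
SELECT type, COUNT(*) as cnt
FROM transactions
GROUP BY type
HAVING COUNT(*) > 5

Result:
  transfer: 6

Note: HAVING filters groups after aggregation, WHERE filters rows before.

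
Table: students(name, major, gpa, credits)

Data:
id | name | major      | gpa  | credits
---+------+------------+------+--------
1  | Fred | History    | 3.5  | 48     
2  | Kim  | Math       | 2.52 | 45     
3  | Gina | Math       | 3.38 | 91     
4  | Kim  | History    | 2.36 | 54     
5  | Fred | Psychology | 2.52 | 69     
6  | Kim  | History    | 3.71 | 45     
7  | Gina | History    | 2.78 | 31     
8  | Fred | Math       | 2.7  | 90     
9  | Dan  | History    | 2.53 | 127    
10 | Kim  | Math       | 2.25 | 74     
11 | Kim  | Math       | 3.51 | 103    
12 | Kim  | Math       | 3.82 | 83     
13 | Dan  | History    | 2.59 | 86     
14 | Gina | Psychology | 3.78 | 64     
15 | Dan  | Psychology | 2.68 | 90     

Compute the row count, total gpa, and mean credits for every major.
SELECT major,
       COUNT(*) as cnt,
       SUM(gpa) as total_gpa,
       AVG(credits) as avg_credits
FROM students
GROUP BY major

Result:
  History: 6 records, 17.47 total gpa, 65.17 avg credits
  Math: 6 records, 18.18 total gpa, 81.00 avg credits
  Psychology: 3 records, 8.98 total gpa, 74.33 avg credits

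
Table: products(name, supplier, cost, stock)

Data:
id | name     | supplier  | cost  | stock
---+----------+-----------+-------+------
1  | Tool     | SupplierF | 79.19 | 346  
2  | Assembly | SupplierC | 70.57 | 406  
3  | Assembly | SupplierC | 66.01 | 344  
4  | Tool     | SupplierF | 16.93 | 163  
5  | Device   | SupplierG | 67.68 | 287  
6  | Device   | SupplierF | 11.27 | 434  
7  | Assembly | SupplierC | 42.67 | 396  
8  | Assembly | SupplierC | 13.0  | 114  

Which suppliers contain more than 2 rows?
SELECT supplier, COUNT(*) as cnt
FROM products
GROUP BY supplier
HAVING COUNT(*) > 2

Result:
  SupplierC: 4
  SupplierF: 3

Note: HAVING filters groups after aggregation, WHERE filters rows before.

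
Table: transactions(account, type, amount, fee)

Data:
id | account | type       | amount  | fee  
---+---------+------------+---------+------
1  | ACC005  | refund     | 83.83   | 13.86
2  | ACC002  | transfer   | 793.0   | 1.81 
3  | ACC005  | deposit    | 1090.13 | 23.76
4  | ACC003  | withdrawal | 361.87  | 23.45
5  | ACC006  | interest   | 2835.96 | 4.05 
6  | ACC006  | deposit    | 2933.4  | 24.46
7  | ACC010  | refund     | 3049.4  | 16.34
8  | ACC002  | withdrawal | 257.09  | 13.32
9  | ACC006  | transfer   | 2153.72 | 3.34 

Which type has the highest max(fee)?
SELECT type, MAX(fee) as val
FROM transactions
GROUP BY type
ORDER BY val DESC
LIMIT 1

Result: deposit with max(fee) = 24.46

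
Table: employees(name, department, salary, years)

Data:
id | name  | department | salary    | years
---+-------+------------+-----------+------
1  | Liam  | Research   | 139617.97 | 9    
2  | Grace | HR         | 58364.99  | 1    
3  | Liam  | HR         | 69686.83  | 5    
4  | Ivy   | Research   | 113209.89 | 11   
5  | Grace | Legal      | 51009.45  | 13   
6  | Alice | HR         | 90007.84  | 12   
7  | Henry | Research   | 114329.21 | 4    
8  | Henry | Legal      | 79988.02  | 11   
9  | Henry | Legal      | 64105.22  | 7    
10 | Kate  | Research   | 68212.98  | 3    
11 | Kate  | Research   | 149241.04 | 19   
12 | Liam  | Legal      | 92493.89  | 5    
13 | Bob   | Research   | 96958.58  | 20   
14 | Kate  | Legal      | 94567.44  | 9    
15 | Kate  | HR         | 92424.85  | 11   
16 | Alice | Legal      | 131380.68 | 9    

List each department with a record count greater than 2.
SELECT department, COUNT(*) as cnt
FROM employees
GROUP BY department
HAVING COUNT(*) > 2

Result:
  HR: 4
  Legal: 6
  Research: 6

Note: HAVING filters groups after aggregation, WHERE filters rows before.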